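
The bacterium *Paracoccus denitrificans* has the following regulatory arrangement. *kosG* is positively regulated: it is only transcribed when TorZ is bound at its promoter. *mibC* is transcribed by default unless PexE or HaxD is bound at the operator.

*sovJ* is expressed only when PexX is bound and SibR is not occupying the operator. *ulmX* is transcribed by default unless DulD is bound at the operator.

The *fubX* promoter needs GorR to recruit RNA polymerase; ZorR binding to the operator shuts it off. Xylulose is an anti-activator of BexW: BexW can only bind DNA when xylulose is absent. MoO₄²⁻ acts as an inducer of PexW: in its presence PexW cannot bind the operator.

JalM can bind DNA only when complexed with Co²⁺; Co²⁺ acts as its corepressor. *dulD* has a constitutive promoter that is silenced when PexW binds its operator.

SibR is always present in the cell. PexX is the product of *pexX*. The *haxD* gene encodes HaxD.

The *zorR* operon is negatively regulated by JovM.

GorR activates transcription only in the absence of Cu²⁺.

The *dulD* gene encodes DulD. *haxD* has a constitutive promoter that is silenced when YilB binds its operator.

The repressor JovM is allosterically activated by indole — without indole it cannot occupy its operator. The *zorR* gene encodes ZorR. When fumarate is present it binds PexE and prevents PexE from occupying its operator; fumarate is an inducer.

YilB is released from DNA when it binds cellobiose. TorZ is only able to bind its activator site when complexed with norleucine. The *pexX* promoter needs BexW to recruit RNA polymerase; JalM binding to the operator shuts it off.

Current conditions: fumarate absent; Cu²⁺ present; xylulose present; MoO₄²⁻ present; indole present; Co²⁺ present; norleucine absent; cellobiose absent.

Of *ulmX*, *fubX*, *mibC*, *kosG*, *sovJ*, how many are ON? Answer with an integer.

MoO₄²⁻ is present, so PexW is inactive.
With no repressor bound, *dulD* is transcribed.
So DulD is produced and active.
With repressor DulD bound, *ulmX* is not transcribed.
→ *ulmX* is OFF.
Cu²⁺ is present, so GorR is inactive.
Indole is present, so JovM is active.
With repressor JovM bound, *zorR* is not transcribed.
So ZorR is not produced.
Required activator GorR is absent, so *fubX* is not transcribed.
→ *fubX* is OFF.
Fumarate is absent, so PexE is active.
Cellobiose is absent, so YilB is active.
With repressor YilB bound, *haxD* is not transcribed.
So HaxD is not produced.
With repressor PexE bound, *mibC* is not transcribed.
→ *mibC* is OFF.
Norleucine is absent, so TorZ is inactive.
Required activator TorZ is absent, so *kosG* is not transcribed.
→ *kosG* is OFF.
Co²⁺ is present, so JalM is active.
Xylulose is present, so BexW is inactive.
With repressor JalM bound, *pexX* is not transcribed.
So PexX is not produced.
SibR is produced constitutively and is active.
With repressor SibR bound, *sovJ* is not transcribed.
→ *sovJ* is OFF.
0 of the 5 genes are transcribed.

0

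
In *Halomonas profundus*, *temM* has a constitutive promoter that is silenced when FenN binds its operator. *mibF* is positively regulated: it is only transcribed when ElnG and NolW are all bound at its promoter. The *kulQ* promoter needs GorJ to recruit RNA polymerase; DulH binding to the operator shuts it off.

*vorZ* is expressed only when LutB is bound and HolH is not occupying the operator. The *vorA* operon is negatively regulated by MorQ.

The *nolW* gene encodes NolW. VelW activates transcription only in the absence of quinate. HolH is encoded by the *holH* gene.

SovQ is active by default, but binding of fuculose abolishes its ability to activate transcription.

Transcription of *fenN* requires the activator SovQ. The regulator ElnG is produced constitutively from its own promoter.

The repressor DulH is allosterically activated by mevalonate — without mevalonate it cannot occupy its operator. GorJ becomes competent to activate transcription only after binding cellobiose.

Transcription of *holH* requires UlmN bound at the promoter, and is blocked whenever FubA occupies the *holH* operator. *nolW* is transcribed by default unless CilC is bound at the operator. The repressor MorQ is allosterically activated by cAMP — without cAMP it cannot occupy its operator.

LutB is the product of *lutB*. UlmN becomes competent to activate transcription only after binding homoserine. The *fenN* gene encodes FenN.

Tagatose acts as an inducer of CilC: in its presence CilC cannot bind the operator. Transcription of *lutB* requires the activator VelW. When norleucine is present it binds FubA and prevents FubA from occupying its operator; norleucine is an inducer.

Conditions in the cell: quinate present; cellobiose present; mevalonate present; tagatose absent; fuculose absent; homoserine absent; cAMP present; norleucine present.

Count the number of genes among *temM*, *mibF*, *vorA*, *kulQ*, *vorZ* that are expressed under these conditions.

Fuculose is absent, so SovQ is active.
No repressor is bound and SovQ is active, so *fenN* is transcribed.
So FenN is produced and active.
With repressor FenN bound, *temM* is not transcribed.
→ *temM* is OFF.
ElnG is produced constitutively and is active.
Tagatose is absent, so CilC is active.
With repressor CilC bound, *nolW* is not transcribed.
So NolW is not produced.
Required activator NolW is absent, so *mibF* is not transcribed.
→ *mibF* is OFF.
cAMP is present, so MorQ is active.
With repressor MorQ bound, *vorA* is not transcribed.
→ *vorA* is OFF.
Cellobiose is present, so GorJ is active.
Mevalonate is present, so DulH is active.
With repressor DulH bound, *kulQ* is not transcribed.
→ *kulQ* is OFF.
Norleucine is present, so FubA is inactive.
Homoserine is absent, so UlmN is inactive.
Required activator UlmN is absent, so *holH* is not transcribed.
So HolH is not produced.
Quinate is present, so VelW is inactive.
Required activator VelW is absent, so *lutB* is not transcribed.
So LutB is not produced.
Required activator LutB is absent, so *vorZ* is not transcribed.
→ *vorZ* is OFF.
0 of the 5 genes are transcribed.

0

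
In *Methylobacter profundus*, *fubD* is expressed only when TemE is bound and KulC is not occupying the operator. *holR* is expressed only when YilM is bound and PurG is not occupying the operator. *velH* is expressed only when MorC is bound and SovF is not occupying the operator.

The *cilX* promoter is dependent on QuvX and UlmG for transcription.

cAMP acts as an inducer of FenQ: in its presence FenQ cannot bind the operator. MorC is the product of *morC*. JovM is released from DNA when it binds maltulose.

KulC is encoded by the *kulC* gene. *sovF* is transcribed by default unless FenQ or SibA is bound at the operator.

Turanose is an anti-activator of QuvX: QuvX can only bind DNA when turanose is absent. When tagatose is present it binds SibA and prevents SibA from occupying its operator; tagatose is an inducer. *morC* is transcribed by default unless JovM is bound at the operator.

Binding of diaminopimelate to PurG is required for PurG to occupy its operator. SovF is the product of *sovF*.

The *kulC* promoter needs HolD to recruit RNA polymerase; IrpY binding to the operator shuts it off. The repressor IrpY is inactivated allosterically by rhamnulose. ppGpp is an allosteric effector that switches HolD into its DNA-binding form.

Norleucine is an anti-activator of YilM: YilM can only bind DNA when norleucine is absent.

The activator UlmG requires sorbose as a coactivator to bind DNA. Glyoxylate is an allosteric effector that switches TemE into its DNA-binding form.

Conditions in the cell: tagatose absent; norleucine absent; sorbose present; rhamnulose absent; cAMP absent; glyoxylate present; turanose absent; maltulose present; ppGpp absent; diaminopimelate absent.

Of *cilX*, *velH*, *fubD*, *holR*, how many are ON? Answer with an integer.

4

Turanose is absent, so QuvX is active.
Sorbose is present, so UlmG is active.
No repressor is bound and QuvX and UlmG are active, so *cilX* is transcribed.
→ *cilX* is ON.
cAMP is absent, so FenQ is active.
Tagatose is absent, so SibA is active.
With repressor FenQ bound, *sovF* is not transcribed.
So SovF is not produced.
Maltulose is present, so JovM is inactive.
With no repressor bound, *morC* is transcribed.
So MorC is produced and active.
No repressor is bound and MorC is active, so *velH* is transcribed.
→ *velH* is ON.
Rhamnulose is absent, so IrpY is active.
ppGpp is absent, so HolD is inactive.
With repressor IrpY bound, *kulC* is not transcribed.
So KulC is not produced.
Glyoxylate is present, so TemE is active.
No repressor is bound and TemE is active, so *fubD* is transcribed.
→ *fubD* is ON.
Diaminopimelate is absent, so PurG is inactive.
Norleucine is absent, so YilM is active.
No repressor is bound and YilM is active, so *holR* is transcribed.
→ *holR* is ON.
4 of the 4 genes are transcribed.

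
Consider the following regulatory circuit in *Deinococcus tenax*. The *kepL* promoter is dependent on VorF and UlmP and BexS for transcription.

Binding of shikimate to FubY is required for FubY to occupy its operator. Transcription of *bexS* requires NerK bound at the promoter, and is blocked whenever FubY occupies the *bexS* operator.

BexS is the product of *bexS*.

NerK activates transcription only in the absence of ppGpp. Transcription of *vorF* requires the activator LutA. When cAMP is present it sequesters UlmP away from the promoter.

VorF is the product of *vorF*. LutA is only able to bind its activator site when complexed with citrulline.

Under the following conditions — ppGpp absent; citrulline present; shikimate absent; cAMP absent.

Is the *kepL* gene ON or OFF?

Citrulline is present, so LutA is active.
No repressor is bound and LutA is active, so *vorF* is transcribed.
So VorF is produced and active.
cAMP is absent, so UlmP is active.
Shikimate is absent, so FubY is inactive.
ppGpp is absent, so NerK is active.
No repressor is bound and NerK is active, so *bexS* is transcribed.
So BexS is produced and active.
No repressor is bound and VorF and UlmP and BexS are active, so *kepL* is transcribed.

ON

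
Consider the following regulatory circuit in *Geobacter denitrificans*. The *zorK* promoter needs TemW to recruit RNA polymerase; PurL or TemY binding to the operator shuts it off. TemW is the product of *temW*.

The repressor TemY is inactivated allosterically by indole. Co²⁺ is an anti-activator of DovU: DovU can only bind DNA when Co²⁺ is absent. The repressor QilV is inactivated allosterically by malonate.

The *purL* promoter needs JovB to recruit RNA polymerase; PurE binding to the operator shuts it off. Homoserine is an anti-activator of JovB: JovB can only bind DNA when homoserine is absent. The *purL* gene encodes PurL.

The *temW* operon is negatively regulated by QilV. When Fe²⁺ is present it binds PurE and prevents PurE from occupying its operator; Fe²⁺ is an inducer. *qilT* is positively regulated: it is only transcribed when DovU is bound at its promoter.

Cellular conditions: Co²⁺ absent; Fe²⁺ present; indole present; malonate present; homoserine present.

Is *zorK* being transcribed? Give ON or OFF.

ON

Homoserine is present, so JovB is inactive.
Fe²⁺ is present, so PurE is inactive.
Required activator JovB is absent, so *purL* is not transcribed.
So PurL is not produced.
Indole is present, so TemY is inactive.
Malonate is present, so QilV is inactive.
With no repressor bound, *temW* is transcribed.
So TemW is produced and active.
No repressor is bound and TemW is active, so *zorK* is transcribed.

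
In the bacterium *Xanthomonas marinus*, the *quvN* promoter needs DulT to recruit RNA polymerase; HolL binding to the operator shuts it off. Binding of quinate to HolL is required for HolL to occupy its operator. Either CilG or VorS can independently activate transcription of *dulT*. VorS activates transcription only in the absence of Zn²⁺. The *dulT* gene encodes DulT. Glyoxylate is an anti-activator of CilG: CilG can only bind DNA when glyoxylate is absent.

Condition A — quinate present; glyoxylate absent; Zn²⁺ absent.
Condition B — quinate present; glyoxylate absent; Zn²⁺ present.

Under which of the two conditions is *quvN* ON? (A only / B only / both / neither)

Condition A:
Quinate is present, so HolL is active.
Glyoxylate is absent, so CilG is active.
Zn²⁺ is absent, so VorS is active.
Activator CilG is present, so *dulT* is transcribed.
So DulT is produced and active.
With repressor HolL bound, *quvN* is not transcribed.
→ *quvN* is OFF in A.
Condition B:
Quinate is present, so HolL is active.
Glyoxylate is absent, so CilG is active.
Zn²⁺ is present, so VorS is inactive.
Activator CilG is present, so *dulT* is transcribed.
So DulT is produced and active.
With repressor HolL bound, *quvN* is not transcribed.
→ *quvN* is OFF in B.

neither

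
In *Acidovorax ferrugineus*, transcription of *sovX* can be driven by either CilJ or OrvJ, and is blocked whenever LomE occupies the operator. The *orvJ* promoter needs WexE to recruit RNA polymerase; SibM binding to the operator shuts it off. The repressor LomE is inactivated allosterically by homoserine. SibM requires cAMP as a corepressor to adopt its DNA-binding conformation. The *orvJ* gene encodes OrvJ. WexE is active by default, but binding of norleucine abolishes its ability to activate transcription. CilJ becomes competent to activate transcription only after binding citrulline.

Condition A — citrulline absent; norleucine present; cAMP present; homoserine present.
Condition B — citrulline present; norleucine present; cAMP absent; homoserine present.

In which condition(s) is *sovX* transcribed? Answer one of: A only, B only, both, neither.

B only

Condition A:
Citrulline is absent, so CilJ is inactive.
Norleucine is present, so WexE is inactive.
cAMP is present, so SibM is active.
With repressor SibM bound, *orvJ* is not transcribed.
So OrvJ is not produced.
Homoserine is present, so LomE is inactive.
No activator is available at the *sovX* promoter, so *sovX* is not transcribed.
→ *sovX* is OFF in A.
Condition B:
Citrulline is present, so CilJ is active.
Norleucine is present, so WexE is inactive.
cAMP is absent, so SibM is inactive.
Required activator WexE is absent, so *orvJ* is not transcribed.
So OrvJ is not produced.
Homoserine is present, so LomE is inactive.
Activator CilJ is present, so *sovX* is transcribed.
→ *sovX* is ON in B.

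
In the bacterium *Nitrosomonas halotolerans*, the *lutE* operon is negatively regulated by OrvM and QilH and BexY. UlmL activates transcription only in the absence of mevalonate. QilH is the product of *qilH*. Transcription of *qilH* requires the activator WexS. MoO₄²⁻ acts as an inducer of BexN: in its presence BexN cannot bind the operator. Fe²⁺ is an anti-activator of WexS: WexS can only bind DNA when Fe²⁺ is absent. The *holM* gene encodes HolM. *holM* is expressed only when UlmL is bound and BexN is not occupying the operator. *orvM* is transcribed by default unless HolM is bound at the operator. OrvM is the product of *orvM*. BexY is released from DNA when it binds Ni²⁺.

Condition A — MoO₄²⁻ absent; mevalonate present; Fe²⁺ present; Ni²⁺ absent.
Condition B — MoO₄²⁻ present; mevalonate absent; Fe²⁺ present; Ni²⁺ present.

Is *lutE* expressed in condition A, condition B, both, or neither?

Condition A:
MoO₄²⁻ is absent, so BexN is active.
Mevalonate is present, so UlmL is inactive.
With repressor BexN bound, *holM* is not transcribed.
So HolM is not produced.
With no repressor bound, *orvM* is transcribed.
So OrvM is produced and active.
Fe²⁺ is present, so WexS is inactive.
Required activator WexS is absent, so *qilH* is not transcribed.
So QilH is not produced.
Ni²⁺ is absent, so BexY is active.
With repressor OrvM bound, *lutE* is not transcribed.
→ *lutE* is OFF in A.
Condition B:
MoO₄²⁻ is present, so BexN is inactive.
Mevalonate is absent, so UlmL is active.
No repressor is bound and UlmL is active, so *holM* is transcribed.
So HolM is produced and active.
With repressor HolM bound, *orvM* is not transcribed.
So OrvM is not produced.
Fe²⁺ is present, so WexS is inactive.
Required activator WexS is absent, so *qilH* is not transcribed.
So QilH is not produced.
Ni²⁺ is present, so BexY is inactive.
With no repressor bound, *lutE* is transcribed.
→ *lutE* is ON in B.

B only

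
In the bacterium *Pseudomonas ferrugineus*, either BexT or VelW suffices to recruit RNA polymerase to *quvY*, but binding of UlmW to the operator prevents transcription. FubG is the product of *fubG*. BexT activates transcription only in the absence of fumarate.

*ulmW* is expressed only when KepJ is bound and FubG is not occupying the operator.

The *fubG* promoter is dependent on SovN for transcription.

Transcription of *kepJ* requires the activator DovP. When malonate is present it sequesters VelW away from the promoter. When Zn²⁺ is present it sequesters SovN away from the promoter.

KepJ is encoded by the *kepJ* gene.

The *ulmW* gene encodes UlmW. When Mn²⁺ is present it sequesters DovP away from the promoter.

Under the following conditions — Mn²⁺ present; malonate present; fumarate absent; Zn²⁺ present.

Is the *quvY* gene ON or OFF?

Zn²⁺ is present, so SovN is inactive.
Required activator SovN is absent, so *fubG* is not transcribed.
So FubG is not produced.
Mn²⁺ is present, so DovP is inactive.
Required activator DovP is absent, so *kepJ* is not transcribed.
So KepJ is not produced.
Required activator KepJ is absent, so *ulmW* is not transcribed.
So UlmW is not produced.
Fumarate is absent, so BexT is active.
Malonate is present, so VelW is inactive.
Activator BexT is present, so *quvY* is transcribed.

ON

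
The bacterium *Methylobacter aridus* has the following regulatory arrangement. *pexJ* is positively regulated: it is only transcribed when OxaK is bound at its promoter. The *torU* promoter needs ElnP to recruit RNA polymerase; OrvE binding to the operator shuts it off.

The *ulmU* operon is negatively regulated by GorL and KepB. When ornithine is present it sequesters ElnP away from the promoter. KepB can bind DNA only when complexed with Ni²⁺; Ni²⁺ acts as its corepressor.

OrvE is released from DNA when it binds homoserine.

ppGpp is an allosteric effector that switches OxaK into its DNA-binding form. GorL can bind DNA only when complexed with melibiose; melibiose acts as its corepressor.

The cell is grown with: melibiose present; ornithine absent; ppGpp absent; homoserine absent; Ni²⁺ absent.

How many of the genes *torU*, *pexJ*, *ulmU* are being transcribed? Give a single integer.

0

Homoserine is absent, so OrvE is active.
Ornithine is absent, so ElnP is active.
With repressor OrvE bound, *torU* is not transcribed.
→ *torU* is OFF.
ppGpp is absent, so OxaK is inactive.
Required activator OxaK is absent, so *pexJ* is not transcribed.
→ *pexJ* is OFF.
Melibiose is present, so GorL is active.
Ni²⁺ is absent, so KepB is inactive.
With repressor GorL bound, *ulmU* is not transcribed.
→ *ulmU* is OFF.
0 of the 3 genes are transcribed.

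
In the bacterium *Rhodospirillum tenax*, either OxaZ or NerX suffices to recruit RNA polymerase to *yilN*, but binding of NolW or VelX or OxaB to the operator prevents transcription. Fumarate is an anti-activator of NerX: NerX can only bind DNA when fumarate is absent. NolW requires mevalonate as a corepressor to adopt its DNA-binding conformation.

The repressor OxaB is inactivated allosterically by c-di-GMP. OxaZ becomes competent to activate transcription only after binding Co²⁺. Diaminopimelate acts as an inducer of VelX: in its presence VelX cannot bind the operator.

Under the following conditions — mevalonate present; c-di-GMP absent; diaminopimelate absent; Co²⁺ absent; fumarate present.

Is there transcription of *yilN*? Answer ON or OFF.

OFF

Co²⁺ is absent, so OxaZ is inactive.
Mevalonate is present, so NolW is active.
Fumarate is present, so NerX is inactive.
Diaminopimelate is absent, so VelX is active.
c-di-GMP is absent, so OxaB is active.
With repressor NolW bound, *yilN* is not transcribed.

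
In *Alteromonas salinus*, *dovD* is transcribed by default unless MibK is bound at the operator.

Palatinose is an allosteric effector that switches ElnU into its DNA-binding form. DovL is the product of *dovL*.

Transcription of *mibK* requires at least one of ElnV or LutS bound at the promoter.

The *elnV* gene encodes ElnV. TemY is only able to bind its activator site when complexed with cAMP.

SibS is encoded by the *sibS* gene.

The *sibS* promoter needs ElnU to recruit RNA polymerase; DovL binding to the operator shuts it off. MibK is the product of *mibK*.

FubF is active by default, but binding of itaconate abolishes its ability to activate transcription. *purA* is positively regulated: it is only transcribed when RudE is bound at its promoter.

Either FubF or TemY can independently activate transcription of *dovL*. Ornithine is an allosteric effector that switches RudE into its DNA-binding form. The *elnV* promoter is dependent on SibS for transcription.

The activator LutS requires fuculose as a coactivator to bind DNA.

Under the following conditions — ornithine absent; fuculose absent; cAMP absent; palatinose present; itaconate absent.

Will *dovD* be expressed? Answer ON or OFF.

Itaconate is absent, so FubF is active.
cAMP is absent, so TemY is inactive.
Activator FubF is present, so *dovL* is transcribed.
So DovL is produced and active.
Palatinose is present, so ElnU is active.
With repressor DovL bound, *sibS* is not transcribed.
So SibS is not produced.
Required activator SibS is absent, so *elnV* is not transcribed.
So ElnV is not produced.
Fuculose is absent, so LutS is inactive.
No activator is available at the *mibK* promoter, so *mibK* is not transcribed.
So MibK is not produced.
With no repressor bound, *dovD* is transcribed.

ON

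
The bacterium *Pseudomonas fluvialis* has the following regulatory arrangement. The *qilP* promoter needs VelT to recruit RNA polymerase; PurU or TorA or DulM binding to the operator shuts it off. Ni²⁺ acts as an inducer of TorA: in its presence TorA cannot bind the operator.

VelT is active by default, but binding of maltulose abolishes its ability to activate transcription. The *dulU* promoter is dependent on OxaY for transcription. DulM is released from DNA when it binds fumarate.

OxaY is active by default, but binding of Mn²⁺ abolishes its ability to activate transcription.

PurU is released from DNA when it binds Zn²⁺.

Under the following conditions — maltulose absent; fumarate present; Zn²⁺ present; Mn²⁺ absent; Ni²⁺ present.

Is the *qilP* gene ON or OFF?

ON

Zn²⁺ is present, so PurU is inactive.
Ni²⁺ is present, so TorA is inactive.
Maltulose is absent, so VelT is active.
Fumarate is present, so DulM is inactive.
No repressor is bound and VelT is active, so *qilP* is transcribed.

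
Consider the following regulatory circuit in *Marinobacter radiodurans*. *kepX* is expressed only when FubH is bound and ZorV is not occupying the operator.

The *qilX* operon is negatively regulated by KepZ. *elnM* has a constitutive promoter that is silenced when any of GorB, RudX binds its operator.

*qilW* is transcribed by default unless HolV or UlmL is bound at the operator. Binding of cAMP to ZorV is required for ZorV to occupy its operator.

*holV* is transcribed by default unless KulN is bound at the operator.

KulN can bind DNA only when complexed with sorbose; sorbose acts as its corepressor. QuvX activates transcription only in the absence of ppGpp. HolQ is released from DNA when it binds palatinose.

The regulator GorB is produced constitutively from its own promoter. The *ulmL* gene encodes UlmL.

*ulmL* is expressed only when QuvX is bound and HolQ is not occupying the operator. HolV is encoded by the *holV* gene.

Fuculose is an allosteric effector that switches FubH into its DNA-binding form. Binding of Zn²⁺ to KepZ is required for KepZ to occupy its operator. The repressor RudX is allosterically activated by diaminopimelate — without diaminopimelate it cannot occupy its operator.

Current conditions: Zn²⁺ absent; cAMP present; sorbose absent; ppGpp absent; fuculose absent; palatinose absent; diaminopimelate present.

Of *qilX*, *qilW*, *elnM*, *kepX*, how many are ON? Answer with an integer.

Zn²⁺ is absent, so KepZ is inactive.
With no repressor bound, *qilX* is transcribed.
→ *qilX* is ON.
Sorbose is absent, so KulN is inactive.
With no repressor bound, *holV* is transcribed.
So HolV is produced and active.
Palatinose is absent, so HolQ is active.
ppGpp is absent, so QuvX is active.
With repressor HolQ bound, *ulmL* is not transcribed.
So UlmL is not produced.
With repressor HolV bound, *qilW* is not transcribed.
→ *qilW* is OFF.
GorB is produced constitutively and is active.
Diaminopimelate is present, so RudX is active.
With repressor GorB bound, *elnM* is not transcribed.
→ *elnM* is OFF.
Fuculose is absent, so FubH is inactive.
cAMP is present, so ZorV is active.
With repressor ZorV bound, *kepX* is not transcribed.
→ *kepX* is OFF.
1 of the 4 genes is transcribed.

1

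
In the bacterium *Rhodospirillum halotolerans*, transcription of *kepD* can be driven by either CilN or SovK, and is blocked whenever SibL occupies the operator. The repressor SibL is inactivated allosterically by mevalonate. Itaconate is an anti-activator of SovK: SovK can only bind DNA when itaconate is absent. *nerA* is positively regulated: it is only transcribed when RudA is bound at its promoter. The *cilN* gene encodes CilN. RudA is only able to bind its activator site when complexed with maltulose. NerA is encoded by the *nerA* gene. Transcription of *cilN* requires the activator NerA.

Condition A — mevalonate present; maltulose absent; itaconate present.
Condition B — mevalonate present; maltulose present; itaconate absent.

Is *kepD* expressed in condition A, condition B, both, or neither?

Condition A:
Mevalonate is present, so SibL is inactive.
Maltulose is absent, so RudA is inactive.
Required activator RudA is absent, so *nerA* is not transcribed.
So NerA is not produced.
Required activator NerA is absent, so *cilN* is not transcribed.
So CilN is not produced.
Itaconate is present, so SovK is inactive.
No activator is available at the *kepD* promoter, so *kepD* is not transcribed.
→ *kepD* is OFF in A.
Condition B:
Mevalonate is present, so SibL is inactive.
Maltulose is present, so RudA is active.
No repressor is bound and RudA is active, so *nerA* is transcribed.
So NerA is produced and active.
No repressor is bound and NerA is active, so *cilN* is transcribed.
So CilN is produced and active.
Itaconate is absent, so SovK is active.
Activator CilN is present, so *kepD* is transcribed.
→ *kepD* is ON in B.

B only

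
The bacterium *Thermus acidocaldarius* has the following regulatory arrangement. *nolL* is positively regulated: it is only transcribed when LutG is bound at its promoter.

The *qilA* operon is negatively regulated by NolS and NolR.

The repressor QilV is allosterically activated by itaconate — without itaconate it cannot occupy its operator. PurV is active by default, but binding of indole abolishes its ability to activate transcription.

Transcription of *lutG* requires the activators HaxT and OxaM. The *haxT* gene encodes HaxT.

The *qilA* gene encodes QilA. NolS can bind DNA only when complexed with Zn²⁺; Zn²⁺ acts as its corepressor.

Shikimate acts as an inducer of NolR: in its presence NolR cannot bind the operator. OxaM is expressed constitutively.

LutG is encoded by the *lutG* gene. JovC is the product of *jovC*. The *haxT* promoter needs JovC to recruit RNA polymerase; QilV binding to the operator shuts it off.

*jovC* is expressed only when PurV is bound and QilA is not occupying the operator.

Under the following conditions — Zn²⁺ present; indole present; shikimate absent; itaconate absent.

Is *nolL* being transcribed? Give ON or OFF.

Zn²⁺ is present, so NolS is active.
Shikimate is absent, so NolR is active.
With repressor NolS bound, *qilA* is not transcribed.
So QilA is not produced.
Indole is present, so PurV is inactive.
Required activator PurV is absent, so *jovC* is not transcribed.
So JovC is not produced.
Itaconate is absent, so QilV is inactive.
Required activator JovC is absent, so *haxT* is not transcribed.
So HaxT is not produced.
OxaM is produced constitutively and is active.
Required activator HaxT is absent, so *lutG* is not transcribed.
So LutG is not produced.
Required activator LutG is absent, so *nolL* is not transcribed.

OFF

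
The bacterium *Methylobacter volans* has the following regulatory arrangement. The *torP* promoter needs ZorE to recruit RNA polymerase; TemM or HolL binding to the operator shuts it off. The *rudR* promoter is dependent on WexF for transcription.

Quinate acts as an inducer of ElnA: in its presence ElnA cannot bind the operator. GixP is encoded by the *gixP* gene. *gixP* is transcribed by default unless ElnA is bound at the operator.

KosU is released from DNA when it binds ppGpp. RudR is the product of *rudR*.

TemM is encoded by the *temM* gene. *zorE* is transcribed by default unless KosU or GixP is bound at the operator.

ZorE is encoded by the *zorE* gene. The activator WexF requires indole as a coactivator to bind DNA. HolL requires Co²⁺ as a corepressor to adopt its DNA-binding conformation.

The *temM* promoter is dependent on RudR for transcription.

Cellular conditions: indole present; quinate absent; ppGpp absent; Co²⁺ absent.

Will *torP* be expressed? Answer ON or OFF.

OFF

Indole is present, so WexF is active.
No repressor is bound and WexF is active, so *rudR* is transcribed.
So RudR is produced and active.
No repressor is bound and RudR is active, so *temM* is transcribed.
So TemM is produced and active.
ppGpp is absent, so KosU is active.
Quinate is absent, so ElnA is active.
With repressor ElnA bound, *gixP* is not transcribed.
So GixP is not produced.
With repressor KosU bound, *zorE* is not transcribed.
So ZorE is not produced.
Co²⁺ is absent, so HolL is inactive.
With repressor TemM bound, *torP* is not transcribed.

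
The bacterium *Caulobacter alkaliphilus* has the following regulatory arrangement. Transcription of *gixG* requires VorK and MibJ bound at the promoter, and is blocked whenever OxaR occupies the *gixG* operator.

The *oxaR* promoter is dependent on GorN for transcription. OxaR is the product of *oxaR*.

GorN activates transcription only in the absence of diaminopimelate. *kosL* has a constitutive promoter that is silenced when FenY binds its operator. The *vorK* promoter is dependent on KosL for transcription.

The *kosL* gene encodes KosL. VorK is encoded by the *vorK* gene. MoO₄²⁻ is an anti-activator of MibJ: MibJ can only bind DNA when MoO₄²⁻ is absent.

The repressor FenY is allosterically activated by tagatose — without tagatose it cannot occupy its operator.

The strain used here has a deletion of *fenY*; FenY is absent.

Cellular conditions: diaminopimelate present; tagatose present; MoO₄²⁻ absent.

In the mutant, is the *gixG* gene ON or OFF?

Diaminopimelate is present, so GorN is inactive.
Required activator GorN is absent, so *oxaR* is not transcribed.
So OxaR is not produced.
FenY is non-functional in this strain, so it has no effect.
With no repressor bound, *kosL* is transcribed.
So KosL is produced and active.
No repressor is bound and KosL is active, so *vorK* is transcribed.
So VorK is produced and active.
MoO₄²⁻ is absent, so MibJ is active.
No repressor is bound and VorK and MibJ are active, so *gixG* is transcribed.

ON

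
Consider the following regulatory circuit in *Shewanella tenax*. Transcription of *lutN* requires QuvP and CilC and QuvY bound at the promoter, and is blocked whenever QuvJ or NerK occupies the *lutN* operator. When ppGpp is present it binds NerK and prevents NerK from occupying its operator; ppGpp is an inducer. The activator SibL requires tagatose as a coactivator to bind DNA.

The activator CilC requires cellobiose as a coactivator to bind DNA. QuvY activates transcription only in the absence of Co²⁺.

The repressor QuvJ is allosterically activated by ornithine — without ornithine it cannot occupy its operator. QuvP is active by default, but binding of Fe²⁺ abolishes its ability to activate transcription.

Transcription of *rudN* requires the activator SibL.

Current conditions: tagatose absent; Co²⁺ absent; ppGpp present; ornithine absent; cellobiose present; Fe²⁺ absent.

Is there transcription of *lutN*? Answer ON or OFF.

Fe²⁺ is absent, so QuvP is active.
Ornithine is absent, so QuvJ is inactive.
ppGpp is present, so NerK is inactive.
Cellobiose is present, so CilC is active.
Co²⁺ is absent, so QuvY is active.
No repressor is bound and QuvP and CilC and QuvY are active, so *lutN* is transcribed.

ON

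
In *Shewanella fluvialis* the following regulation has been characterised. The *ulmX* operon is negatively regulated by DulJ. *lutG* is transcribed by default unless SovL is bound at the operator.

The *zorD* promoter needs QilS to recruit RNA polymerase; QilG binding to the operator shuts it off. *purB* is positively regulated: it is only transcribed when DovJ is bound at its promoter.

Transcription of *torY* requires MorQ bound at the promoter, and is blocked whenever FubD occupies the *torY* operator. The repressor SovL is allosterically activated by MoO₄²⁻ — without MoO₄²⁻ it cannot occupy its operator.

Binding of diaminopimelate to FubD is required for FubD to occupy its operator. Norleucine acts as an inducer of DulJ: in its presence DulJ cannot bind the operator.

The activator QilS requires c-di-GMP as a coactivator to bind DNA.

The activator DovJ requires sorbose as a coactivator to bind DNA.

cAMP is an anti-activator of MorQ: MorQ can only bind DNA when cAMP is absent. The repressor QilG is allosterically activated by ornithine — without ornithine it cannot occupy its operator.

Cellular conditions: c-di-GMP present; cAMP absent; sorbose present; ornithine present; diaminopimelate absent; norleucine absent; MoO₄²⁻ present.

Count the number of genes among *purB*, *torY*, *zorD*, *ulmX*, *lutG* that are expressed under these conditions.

Sorbose is present, so DovJ is active.
No repressor is bound and DovJ is active, so *purB* is transcribed.
→ *purB* is ON.
cAMP is absent, so MorQ is active.
Diaminopimelate is absent, so FubD is inactive.
No repressor is bound and MorQ is active, so *torY* is transcribed.
→ *torY* is ON.
c-di-GMP is present, so QilS is active.
Ornithine is present, so QilG is active.
With repressor QilG bound, *zorD* is not transcribed.
→ *zorD* is OFF.
Norleucine is absent, so DulJ is active.
With repressor DulJ bound, *ulmX* is not transcribed.
→ *ulmX* is OFF.
MoO₄²⁻ is present, so SovL is active.
With repressor SovL bound, *lutG* is not transcribed.
→ *lutG* is OFF.
2 of the 5 genes are transcribed.

2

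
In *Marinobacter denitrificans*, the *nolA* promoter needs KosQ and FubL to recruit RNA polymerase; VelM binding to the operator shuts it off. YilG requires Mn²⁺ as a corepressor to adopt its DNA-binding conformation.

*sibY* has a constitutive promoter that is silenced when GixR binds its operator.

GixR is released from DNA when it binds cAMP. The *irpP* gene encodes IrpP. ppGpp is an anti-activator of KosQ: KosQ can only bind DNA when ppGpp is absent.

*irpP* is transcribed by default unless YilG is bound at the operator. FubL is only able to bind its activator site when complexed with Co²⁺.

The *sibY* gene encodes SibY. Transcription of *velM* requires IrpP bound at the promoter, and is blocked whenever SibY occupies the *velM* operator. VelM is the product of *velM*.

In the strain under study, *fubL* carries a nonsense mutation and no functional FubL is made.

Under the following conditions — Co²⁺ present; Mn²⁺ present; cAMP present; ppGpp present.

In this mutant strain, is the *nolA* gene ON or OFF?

cAMP is present, so GixR is inactive.
With no repressor bound, *sibY* is transcribed.
So SibY is produced and active.
Mn²⁺ is present, so YilG is active.
With repressor YilG bound, *irpP* is not transcribed.
So IrpP is not produced.
With repressor SibY bound, *velM* is not transcribed.
So VelM is not produced.
ppGpp is present, so KosQ is inactive.
FubL is non-functional in this strain, so it has no effect.
Required activator KosQ is absent, so *nolA* is not transcribed.

OFF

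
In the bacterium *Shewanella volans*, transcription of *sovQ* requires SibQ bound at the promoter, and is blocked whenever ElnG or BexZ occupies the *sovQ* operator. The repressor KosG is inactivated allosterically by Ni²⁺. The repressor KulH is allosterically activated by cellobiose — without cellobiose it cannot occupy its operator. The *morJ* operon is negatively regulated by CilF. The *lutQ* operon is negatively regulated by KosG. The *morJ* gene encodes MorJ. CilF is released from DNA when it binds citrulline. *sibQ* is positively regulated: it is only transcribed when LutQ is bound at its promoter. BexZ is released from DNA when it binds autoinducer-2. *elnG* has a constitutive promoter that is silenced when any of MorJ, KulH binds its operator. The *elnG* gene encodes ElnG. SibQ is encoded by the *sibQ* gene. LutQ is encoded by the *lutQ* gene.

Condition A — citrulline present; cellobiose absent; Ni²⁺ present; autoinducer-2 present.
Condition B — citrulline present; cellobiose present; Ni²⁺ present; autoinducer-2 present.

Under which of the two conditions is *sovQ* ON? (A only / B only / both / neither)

Condition A:
Citrulline is present, so CilF is inactive.
With no repressor bound, *morJ* is transcribed.
So MorJ is produced and active.
Cellobiose is absent, so KulH is inactive.
With repressor MorJ bound, *elnG* is not transcribed.
So ElnG is not produced.
Ni²⁺ is present, so KosG is inactive.
With no repressor bound, *lutQ* is transcribed.
So LutQ is produced and active.
No repressor is bound and LutQ is active, so *sibQ* is transcribed.
So SibQ is produced and active.
Autoinducer-2 is present, so BexZ is inactive.
No repressor is bound and SibQ is active, so *sovQ* is transcribed.
→ *sovQ* is ON in A.
Condition B:
Citrulline is present, so CilF is inactive.
With no repressor bound, *morJ* is transcribed.
So MorJ is produced and active.
Cellobiose is present, so KulH is active.
With repressor MorJ bound, *elnG* is not transcribed.
So ElnG is not produced.
Ni²⁺ is present, so KosG is inactive.
With no repressor bound, *lutQ* is transcribed.
So LutQ is produced and active.
No repressor is bound and LutQ is active, so *sibQ* is transcribed.
So SibQ is produced and active.
Autoinducer-2 is present, so BexZ is inactive.
No repressor is bound and SibQ is active, so *sovQ* is transcribed.
→ *sovQ* is ON in B.

both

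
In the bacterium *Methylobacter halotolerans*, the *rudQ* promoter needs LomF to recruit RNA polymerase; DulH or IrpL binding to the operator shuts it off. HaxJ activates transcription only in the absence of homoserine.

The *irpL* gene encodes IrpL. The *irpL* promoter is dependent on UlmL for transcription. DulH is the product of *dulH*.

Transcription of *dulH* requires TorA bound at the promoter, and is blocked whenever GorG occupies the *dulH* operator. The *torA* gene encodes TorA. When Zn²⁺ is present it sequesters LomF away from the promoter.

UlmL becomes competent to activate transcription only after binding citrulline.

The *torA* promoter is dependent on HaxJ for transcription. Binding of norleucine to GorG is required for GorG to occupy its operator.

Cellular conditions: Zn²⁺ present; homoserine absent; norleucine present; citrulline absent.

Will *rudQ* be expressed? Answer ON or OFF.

Zn²⁺ is present, so LomF is inactive.
Norleucine is present, so GorG is active.
Homoserine is absent, so HaxJ is active.
No repressor is bound and HaxJ is active, so *torA* is transcribed.
So TorA is produced and active.
With repressor GorG bound, *dulH* is not transcribed.
So DulH is not produced.
Citrulline is absent, so UlmL is inactive.
Required activator UlmL is absent, so *irpL* is not transcribed.
So IrpL is not produced.
Required activator LomF is absent, so *rudQ* is not transcribed.

OFF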